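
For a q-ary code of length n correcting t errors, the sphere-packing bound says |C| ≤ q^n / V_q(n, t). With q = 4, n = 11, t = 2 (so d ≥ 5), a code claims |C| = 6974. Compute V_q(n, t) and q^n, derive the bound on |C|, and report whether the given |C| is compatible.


V_q(n, t) = 529, q^n = 4194304, Hamming bound = 7928, |C| = 6974 ≤ bound (satisfied).

Step 1: Compute V_q(n, t) = Σ_{j=0}^2 C(n, j) (q−1)^j.
  j = 0: C(11,0)·(3)^0 = 1·1 = 1.
  j = 1: C(11,1)·(3)^1 = 11·3 = 33.
  j = 2: C(11,2)·(3)^2 = 55·9 = 495.
  V_q(n, t) = 1 + 33 + 495 = 529.
Step 2: q^n = 4^11 = 4194304.
Step 3: Hamming bound ⌊q^n / V_q(n,t)⌋ = ⌊4194304/529⌋ = 7928.
Step 4: Compare |C| = 6974 to 7928: satisfied.
The claimed |C| lies below the Hamming bound.


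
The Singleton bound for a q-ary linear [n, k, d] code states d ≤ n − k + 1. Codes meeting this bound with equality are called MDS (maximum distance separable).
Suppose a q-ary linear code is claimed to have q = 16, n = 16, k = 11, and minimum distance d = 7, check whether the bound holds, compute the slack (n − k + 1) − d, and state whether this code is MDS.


Singleton RHS = n − k + 1 = 6, slack = -1, bound violated (no such code; not MDS).

Singleton bound: d ≤ n − k + 1.
Here n = 16, k = 11, so n − k + 1 = 6.
Given d = 7, check d ≤ 6: NO.
Slack = (n − k + 1) − d = -1.
The slack is negative: d = 7 exceeds n − k + 1 = 6 by 1, so the Singleton bound is violated and no linear [16, 11, 7]_16 code can exist. In particular it is not MDS (MDS requires d = n − k + 1 exactly).
Description: the claimed parameters are [16, 11, 7]_16; such a code would be impossible (violates the Singleton bound).


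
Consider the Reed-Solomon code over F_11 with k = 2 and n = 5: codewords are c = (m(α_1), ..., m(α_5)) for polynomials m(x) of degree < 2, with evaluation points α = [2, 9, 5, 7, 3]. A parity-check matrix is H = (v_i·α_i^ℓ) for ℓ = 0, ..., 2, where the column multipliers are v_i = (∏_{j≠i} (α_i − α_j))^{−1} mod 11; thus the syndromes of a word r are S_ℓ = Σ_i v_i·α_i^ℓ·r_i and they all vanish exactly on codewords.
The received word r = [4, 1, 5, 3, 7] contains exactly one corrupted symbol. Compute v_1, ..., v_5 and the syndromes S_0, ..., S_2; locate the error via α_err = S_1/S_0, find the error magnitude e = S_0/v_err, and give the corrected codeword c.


S = (3, 6, 1), error at position 1, error magnitude e = 7, c = [8, 1, 5, 3, 7].

Step 1: column multipliers v_i = (∏_{j≠i}(α_i − α_j))^{−1} mod 11.
  i = 1 (α = 2): (2−9)(2−5)(2−7)(2−3) = (−7)·(−3)·(−5)·(−1) = 105 ≡ 6, so v_1 = 6^{−1} = 2 (mod 11).
  i = 2 (α = 9): (9−2)(9−5)(9−7)(9−3) = 7·4·2·6 = 336 ≡ 6, so v_2 = 6^{−1} = 2 (mod 11).
  i = 3 (α = 5): (5−2)(5−9)(5−7)(5−3) = 3·(−4)·(−2)·2 = 48 ≡ 4, so v_3 = 4^{−1} = 3 (mod 11).
  i = 4 (α = 7): (7−2)(7−9)(7−5)(7−3) = 5·(−2)·2·4 = −80 ≡ 8, so v_4 = 8^{−1} = 7 (mod 11).
  i = 5 (α = 3): (3−2)(3−9)(3−5)(3−7) = 1·(−6)·(−2)·(−4) = −48 ≡ 7, so v_5 = 7^{−1} = 8 (mod 11).
  v = [2, 2, 3, 7, 8].
Step 2: syndromes of r = [4, 1, 5, 3, 7] (all sums mod 11).
  S_0 = Σ v_i r_i = 2·4 + 2·1 + 3·5 + 7·3 + 8·7 = 102 ≡ 3.
  S_1 = Σ v_i α_i r_i = 2·2·4 + 2·9·1 + 3·5·5 + 7·7·3 + 8·3·7 = 424 ≡ 6.
  α_i^2 mod 11 = [4, 4, 3, 5, 9].
  S_2 = Σ v_i α_i^2 r_i = 2·4·4 + 2·4·1 + 3·3·5 + 7·5·3 + 8·9·7 = 694 ≡ 1.
  S = (3, 6, 1) ≠ 0, so r is not a codeword (an error is present).
Step 3: locate the error. For a single error e at position i, S_ℓ = v_i·e·α_i^ℓ, so α_err = S_1/S_0.
  S_0^{−1} = 3^{−1} = 4 (mod 11), so α_err = 6·4 = 24 ≡ 2 = α_1. Error position i = 1.
  Consistency check: S_2/S_1 = 1·2 = 2 ≡ 2 = α_err ✓ (single-error assumption holds).
Step 4: error magnitude e = S_0/v_1 = S_0·∏_{j≠1}(α_1 − α_j) = 3·6 = 18 ≡ 7 (mod 11).
Step 5: correct position 1: c_1 = r_1 − e = 4 − 7 ≡ 8 (mod 11). Hence c = [8, 1, 5, 3, 7].
  Check: interpolating c through the α_i gives m(x) = 10 + 10·x (degree < 2) with m(α_i) = c_i for every i, so c is indeed a codeword.


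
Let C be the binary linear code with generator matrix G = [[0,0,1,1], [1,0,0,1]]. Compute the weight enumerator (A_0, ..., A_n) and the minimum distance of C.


Weight distribution: A_0 = 1, A_2 = 3. Minimum distance d = 2.

Enumerate all 2^2 = 4 messages m ∈ F_2^2.
For each, compute codeword c = mG in F_2^4, then tally its weight.
  m = 00 → c = 0000, weight = 0.
  m = 10 → c = 0011, weight = 2.
  m = 01 → c = 1001, weight = 2.
  m = 11 → c = 1010, weight = 2.
Tally weights:
  weight 0: 1 codewords.
  weight 2: 3 codewords.
Minimum distance d = smallest w > 0 with A_w > 0 = 2.
Sanity: Σ A_w = 4 = 2^2 = 4 ✓.


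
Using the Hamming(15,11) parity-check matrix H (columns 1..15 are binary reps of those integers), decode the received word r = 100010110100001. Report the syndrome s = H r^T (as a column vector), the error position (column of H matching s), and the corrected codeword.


s = (1, 1, 1, 0)^T, error position = 14, corrected codeword c = 100010110100011

Compute s = H r^T mod 2 one row at a time:
  s_1 = 1 + 0 + 1 + 0 + 0 + 0 + 0 + 1 = 3 ≡ 1 (mod 2).
  s_2 = 0 + 1 + 0 + 1 + 0 + 0 + 0 + 1 = 3 ≡ 1 (mod 2).
  s_3 = 0 + 0 + 0 + 1 + 1 + 0 + 0 + 1 = 3 ≡ 1 (mod 2).
  s_4 = 1 + 0 + 1 + 1 + 0 + 0 + 0 + 1 = 4 ≡ 0 (mod 2).
s = (1, 1, 1, 0)^T — this equals column 14 of H (binary 1110), so error is at position 14.
Correct: flip bit 14 of r = 100010110100001 to get c = 100010110100011.


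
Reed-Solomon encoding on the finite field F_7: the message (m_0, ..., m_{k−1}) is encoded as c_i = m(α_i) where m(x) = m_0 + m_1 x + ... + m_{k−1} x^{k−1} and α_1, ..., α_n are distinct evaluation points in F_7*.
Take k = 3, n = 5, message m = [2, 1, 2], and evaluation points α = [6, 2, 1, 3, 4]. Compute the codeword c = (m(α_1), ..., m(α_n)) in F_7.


c = [3, 5, 5, 2, 3]

Message polynomial: m(x) = 2 + 1·x + 2·x^2 (mod 7).
For each evaluation point α_i, compute m(α_i) mod 7:
  α_1 = 6: Horner steps 2 → 6 → 3, so m(6) = 3.
  α_2 = 2: Horner steps 2 → 5 → 5, so m(2) = 5.
  α_3 = 1: Horner steps 2 → 3 → 5, so m(1) = 5.
  α_4 = 3: Horner steps 2 → 0 → 2, so m(3) = 2.
  α_5 = 4: Horner steps 2 → 2 → 3, so m(4) = 3.
Codeword c = [3, 5, 5, 2, 3] ∈ F_7^5.


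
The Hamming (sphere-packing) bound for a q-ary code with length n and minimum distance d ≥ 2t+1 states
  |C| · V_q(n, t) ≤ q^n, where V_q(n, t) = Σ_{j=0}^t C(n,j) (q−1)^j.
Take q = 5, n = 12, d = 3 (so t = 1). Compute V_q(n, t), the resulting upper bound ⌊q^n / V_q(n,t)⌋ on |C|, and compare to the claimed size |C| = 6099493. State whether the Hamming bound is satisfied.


V_q(n, t) = 49, q^n = 244140625, Hamming bound = 4982461, |C| = 6099493 > bound (violated).

Step 1: Compute V_q(n, t) = Σ_{j=0}^1 C(n, j) (q−1)^j.
  j = 0: C(12,0)·(4)^0 = 1·1 = 1.
  j = 1: C(12,1)·(4)^1 = 12·4 = 48.
  V_q(n, t) = 1 + 48 = 49.
Step 2: q^n = 5^12 = 244140625.
Step 3: Hamming bound ⌊q^n / V_q(n,t)⌋ = ⌊244140625/49⌋ = 4982461.
Step 4: Compare |C| = 6099493 to 4982461: violated.
The claimed |C| lies above the Hamming bound, so no 5-ary code of length 12 with d ≥ 3 can have 6099493 codewords.


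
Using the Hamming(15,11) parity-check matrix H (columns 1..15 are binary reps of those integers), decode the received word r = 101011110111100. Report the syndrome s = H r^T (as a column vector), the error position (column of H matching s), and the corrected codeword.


s = (1, 1, 1, 0)^T, error position = 14, corrected codeword c = 101011110111110

Compute s = H r^T mod 2 one row at a time:
  s_1 = 1 + 0 + 1 + 1 + 1 + 1 + 0 + 0 = 5 ≡ 1 (mod 2).
  s_2 = 0 + 1 + 1 + 1 + 1 + 1 + 0 + 0 = 5 ≡ 1 (mod 2).
  s_3 = 0 + 1 + 1 + 1 + 1 + 1 + 0 + 0 = 5 ≡ 1 (mod 2).
  s_4 = 1 + 1 + 1 + 1 + 0 + 1 + 1 + 0 = 6 ≡ 0 (mod 2).
s = (1, 1, 1, 0)^T — this equals column 14 of H (binary 1110), so error is at position 14.
Correct: flip bit 14 of r = 101011110111100 to get c = 101011110111110.


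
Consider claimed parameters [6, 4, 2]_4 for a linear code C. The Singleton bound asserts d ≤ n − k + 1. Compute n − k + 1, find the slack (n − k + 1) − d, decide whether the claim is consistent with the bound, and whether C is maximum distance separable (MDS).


Singleton RHS = n − k + 1 = 3, slack = 1, bound satisfied, not MDS.

Singleton bound: d ≤ n − k + 1.
Here n = 6, k = 4, so n − k + 1 = 3.
Given d = 2, check d ≤ 3: YES.
Slack = (n − k + 1) − d = 1.
The code is NOT MDS (slack = 1 > 0).
Description: the claimed parameters are [6, 4, 2]_4; such a code would be non-MDS.


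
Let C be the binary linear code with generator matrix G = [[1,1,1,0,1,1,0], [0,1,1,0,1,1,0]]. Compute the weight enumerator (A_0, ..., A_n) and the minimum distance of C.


Weight distribution: A_0 = 1, A_1 = 1, A_4 = 1, A_5 = 1. Minimum distance d = 1.

Enumerate all 2^2 = 4 messages m ∈ F_2^2.
For each, compute codeword c = mG in F_2^7, then tally its weight.
  m = 00 → c = 0000000, weight = 0.
  m = 10 → c = 1110110, weight = 5.
  m = 01 → c = 0110110, weight = 4.
  m = 11 → c = 1000000, weight = 1.
Tally weights:
  weight 0: 1 codewords.
  weight 1: 1 codewords.
  weight 4: 1 codewords.
  weight 5: 1 codewords.
Minimum distance d = smallest w > 0 with A_w > 0 = 1.
Sanity: Σ A_w = 4 = 2^2 = 4 ✓.


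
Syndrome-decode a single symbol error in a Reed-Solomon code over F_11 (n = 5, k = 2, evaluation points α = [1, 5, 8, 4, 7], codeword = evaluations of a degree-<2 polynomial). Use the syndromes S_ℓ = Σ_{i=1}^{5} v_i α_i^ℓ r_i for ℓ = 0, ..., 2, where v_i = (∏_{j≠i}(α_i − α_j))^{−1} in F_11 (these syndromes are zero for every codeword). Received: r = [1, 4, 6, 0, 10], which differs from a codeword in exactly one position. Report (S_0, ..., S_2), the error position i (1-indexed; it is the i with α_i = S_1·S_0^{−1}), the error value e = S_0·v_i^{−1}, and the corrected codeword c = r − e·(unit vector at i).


S = (4, 9, 1), error at position 2, error magnitude e = 8, c = [1, 7, 6, 0, 10].

Step 1: column multipliers v_i = (∏_{j≠i}(α_i − α_j))^{−1} mod 11.
  i = 1 (α = 1): (1−5)(1−8)(1−4)(1−7) = (−4)·(−7)·(−3)·(−6) = 504 ≡ 9, so v_1 = 9^{−1} = 5 (mod 11).
  i = 2 (α = 5): (5−1)(5−8)(5−4)(5−7) = 4·(−3)·1·(−2) = 24 ≡ 2, so v_2 = 2^{−1} = 6 (mod 11).
  i = 3 (α = 8): (8−1)(8−5)(8−4)(8−7) = 7·3·4·1 = 84 ≡ 7, so v_3 = 7^{−1} = 8 (mod 11).
  i = 4 (α = 4): (4−1)(4−5)(4−8)(4−7) = 3·(−1)·(−4)·(−3) = −36 ≡ 8, so v_4 = 8^{−1} = 7 (mod 11).
  i = 5 (α = 7): (7−1)(7−5)(7−8)(7−4) = 6·2·(−1)·3 = −36 ≡ 8, so v_5 = 8^{−1} = 7 (mod 11).
  v = [5, 6, 8, 7, 7].
Step 2: syndromes of r = [1, 4, 6, 0, 10] (all sums mod 11).
  S_0 = Σ v_i r_i = 5·1 + 6·4 + 8·6 + 7·0 + 7·10 = 147 ≡ 4.
  S_1 = Σ v_i α_i r_i = 5·1·1 + 6·5·4 + 8·8·6 + 7·4·0 + 7·7·10 = 999 ≡ 9.
  α_i^2 mod 11 = [1, 3, 9, 5, 5].
  S_2 = Σ v_i α_i^2 r_i = 5·1·1 + 6·3·4 + 8·9·6 + 7·5·0 + 7·5·10 = 859 ≡ 1.
  S = (4, 9, 1) ≠ 0, so r is not a codeword (an error is present).
Step 3: locate the error. For a single error e at position i, S_ℓ = v_i·e·α_i^ℓ, so α_err = S_1/S_0.
  S_0^{−1} = 4^{−1} = 3 (mod 11), so α_err = 9·3 = 27 ≡ 5 = α_2. Error position i = 2.
  Consistency check: S_2/S_1 = 1·5 = 5 ≡ 5 = α_err ✓ (single-error assumption holds).
Step 4: error magnitude e = S_0/v_2 = S_0·∏_{j≠2}(α_2 − α_j) = 4·2 = 8 ≡ 8 (mod 11).
Step 5: correct position 2: c_2 = r_2 − e = 4 − 8 ≡ 7 (mod 11). Hence c = [1, 7, 6, 0, 10].
  Check: interpolating c through the α_i gives m(x) = 5 + 7·x (degree < 2) with m(α_i) = c_i for every i, so c is indeed a codeword.


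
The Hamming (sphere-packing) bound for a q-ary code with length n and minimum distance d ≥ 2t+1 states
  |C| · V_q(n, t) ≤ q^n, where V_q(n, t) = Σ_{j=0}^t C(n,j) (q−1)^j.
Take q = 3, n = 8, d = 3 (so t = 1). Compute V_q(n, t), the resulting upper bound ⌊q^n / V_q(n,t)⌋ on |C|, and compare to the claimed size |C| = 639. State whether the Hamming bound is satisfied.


V_q(n, t) = 17, q^n = 6561, Hamming bound = 385, |C| = 639 > bound (violated).

Step 1: Compute V_q(n, t) = Σ_{j=0}^1 C(n, j) (q−1)^j.
  j = 0: C(8,0)·(2)^0 = 1·1 = 1.
  j = 1: C(8,1)·(2)^1 = 8·2 = 16.
  V_q(n, t) = 1 + 16 = 17.
Step 2: q^n = 3^8 = 6561.
Step 3: Hamming bound ⌊q^n / V_q(n,t)⌋ = ⌊6561/17⌋ = 385.
Step 4: Compare |C| = 639 to 385: violated.
The claimed |C| lies above the Hamming bound, so no 3-ary code of length 8 with d ≥ 3 can have 639 codewords.


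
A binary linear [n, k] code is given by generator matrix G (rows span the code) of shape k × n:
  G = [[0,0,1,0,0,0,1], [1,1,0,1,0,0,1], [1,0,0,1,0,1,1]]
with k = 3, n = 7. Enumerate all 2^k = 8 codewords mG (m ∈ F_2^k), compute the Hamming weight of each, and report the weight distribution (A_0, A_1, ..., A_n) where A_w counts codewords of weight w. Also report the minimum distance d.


Weight distribution: A_0 = 1, A_2 = 2, A_4 = 5. Minimum distance d = 2.

Enumerate all 2^3 = 8 messages m ∈ F_2^3.
For each, compute codeword c = mG in F_2^7, then tally its weight.
  m = 000 → c = 0000000, weight = 0.
  m = 100 → c = 0010001, weight = 2.
  m = 010 → c = 1101001, weight = 4.
  m = 110 → c = 1111000, weight = 4.
  m = 001 → c = 1001011, weight = 4.
  m = 101 → c = 1011010, weight = 4.
  m = 011 → c = 0100010, weight = 2.
  m = 111 → c = 0110011, weight = 4.
Tally weights:
  weight 0: 1 codewords.
  weight 2: 2 codewords.
  weight 4: 5 codewords.
Minimum distance d = smallest w > 0 with A_w > 0 = 2.
Sanity: Σ A_w = 8 = 2^3 = 8 ✓.


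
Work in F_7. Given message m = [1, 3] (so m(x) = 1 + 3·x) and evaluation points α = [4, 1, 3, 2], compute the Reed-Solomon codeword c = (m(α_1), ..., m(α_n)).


c = [6, 4, 3, 0]

Message polynomial: m(x) = 1 + 3·x (mod 7).
For each evaluation point α_i, compute m(α_i) mod 7:
  α_1 = 4: Horner steps 3 → 6, so m(4) = 6.
  α_2 = 1: Horner steps 3 → 4, so m(1) = 4.
  α_3 = 3: Horner steps 3 → 3, so m(3) = 3.
  α_4 = 2: Horner steps 3 → 0, so m(2) = 0.
Codeword c = [6, 4, 3, 0] ∈ F_7^4.


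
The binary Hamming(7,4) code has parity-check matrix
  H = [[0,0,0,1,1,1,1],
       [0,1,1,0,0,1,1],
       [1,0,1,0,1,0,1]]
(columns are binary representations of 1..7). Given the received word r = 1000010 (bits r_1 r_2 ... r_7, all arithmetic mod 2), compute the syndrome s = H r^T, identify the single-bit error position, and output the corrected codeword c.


s = (1, 1, 1)^T, error position = 7, corrected codeword c = 1000011

Compute s = H r^T mod 2 one row at a time:
  s_1 = 0 + 0 + 1 + 0 = 1 ≡ 1 (mod 2).
  s_2 = 0 + 0 + 1 + 0 = 1 ≡ 1 (mod 2).
  s_3 = 1 + 0 + 0 + 0 = 1 ≡ 1 (mod 2).
s = (1, 1, 1)^T — this equals column 7 of H (binary 111), so error is at position 7.
Correct: flip bit 7 of r = 1000010 to get c = 1000011.


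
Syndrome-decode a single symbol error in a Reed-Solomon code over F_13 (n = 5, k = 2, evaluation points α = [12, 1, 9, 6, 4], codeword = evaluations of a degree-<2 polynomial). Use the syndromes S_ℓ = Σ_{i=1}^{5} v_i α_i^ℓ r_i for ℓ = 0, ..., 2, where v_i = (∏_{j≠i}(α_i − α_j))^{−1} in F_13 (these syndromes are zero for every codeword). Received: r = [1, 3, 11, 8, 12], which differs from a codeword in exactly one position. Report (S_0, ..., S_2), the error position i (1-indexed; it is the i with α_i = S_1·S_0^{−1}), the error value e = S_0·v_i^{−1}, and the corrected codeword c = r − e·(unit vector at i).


S = (12, 9, 10), error at position 5, error magnitude e = 6, c = [1, 3, 11, 8, 6].

Step 1: column multipliers v_i = (∏_{j≠i}(α_i − α_j))^{−1} mod 13.
  i = 1 (α = 12): (12−1)(12−9)(12−6)(12−4) = 11·3·6·8 = 1584 ≡ 11, so v_1 = 11^{−1} = 6 (mod 13).
  i = 2 (α = 1): (1−12)(1−9)(1−6)(1−4) = (−11)·(−8)·(−5)·(−3) = 1320 ≡ 7, so v_2 = 7^{−1} = 2 (mod 13).
  i = 3 (α = 9): (9−12)(9−1)(9−6)(9−4) = (−3)·8·3·5 = −360 ≡ 4, so v_3 = 4^{−1} = 10 (mod 13).
  i = 4 (α = 6): (6−12)(6−1)(6−9)(6−4) = (−6)·5·(−3)·2 = 180 ≡ 11, so v_4 = 11^{−1} = 6 (mod 13).
  i = 5 (α = 4): (4−12)(4−1)(4−9)(4−6) = (−8)·3·(−5)·(−2) = −240 ≡ 7, so v_5 = 7^{−1} = 2 (mod 13).
  v = [6, 2, 10, 6, 2].
Step 2: syndromes of r = [1, 3, 11, 8, 12] (all sums mod 13).
  S_0 = Σ v_i r_i = 6·1 + 2·3 + 10·11 + 6·8 + 2·12 = 194 ≡ 12.
  S_1 = Σ v_i α_i r_i = 6·12·1 + 2·1·3 + 10·9·11 + 6·6·8 + 2·4·12 = 1452 ≡ 9.
  α_i^2 mod 13 = [1, 1, 3, 10, 3].
  S_2 = Σ v_i α_i^2 r_i = 6·1·1 + 2·1·3 + 10·3·11 + 6·10·8 + 2·3·12 = 894 ≡ 10.
  S = (12, 9, 10) ≠ 0, so r is not a codeword (an error is present).
Step 3: locate the error. For a single error e at position i, S_ℓ = v_i·e·α_i^ℓ, so α_err = S_1/S_0.
  S_0^{−1} = 12^{−1} = 12 (mod 13), so α_err = 9·12 = 108 ≡ 4 = α_5. Error position i = 5.
  Consistency check: S_2/S_1 = 10·3 = 30 ≡ 4 = α_err ✓ (single-error assumption holds).
Step 4: error magnitude e = S_0/v_5 = S_0·∏_{j≠5}(α_5 − α_j) = 12·7 = 84 ≡ 6 (mod 13).
Step 5: correct position 5: c_5 = r_5 − e = 12 − 6 ≡ 6 (mod 13). Hence c = [1, 3, 11, 8, 6].
  Check: interpolating c through the α_i gives m(x) = 2 + 1·x (degree < 2) with m(α_i) = c_i for every i, so c is indeed a codeword.


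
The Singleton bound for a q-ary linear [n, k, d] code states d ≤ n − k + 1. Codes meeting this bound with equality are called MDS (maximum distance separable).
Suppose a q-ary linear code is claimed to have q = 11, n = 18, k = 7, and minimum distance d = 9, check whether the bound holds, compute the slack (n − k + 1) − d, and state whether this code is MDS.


Singleton RHS = n − k + 1 = 12, slack = 3, bound satisfied, not MDS.

Singleton bound: d ≤ n − k + 1.
Here n = 18, k = 7, so n − k + 1 = 12.
Given d = 9, check d ≤ 12: YES.
Slack = (n − k + 1) − d = 3.
The code is NOT MDS (slack = 3 > 0).
Description: the claimed parameters are [18, 7, 9]_11; such a code would be non-MDS.


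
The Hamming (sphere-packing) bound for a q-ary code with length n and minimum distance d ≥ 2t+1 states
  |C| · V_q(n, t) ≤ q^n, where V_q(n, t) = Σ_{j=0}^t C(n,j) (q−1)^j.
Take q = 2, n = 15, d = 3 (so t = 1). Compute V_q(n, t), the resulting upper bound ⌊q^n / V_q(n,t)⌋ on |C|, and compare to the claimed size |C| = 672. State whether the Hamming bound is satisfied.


V_q(n, t) = 16, q^n = 32768, Hamming bound = 2048, |C| = 672 ≤ bound (satisfied).

Step 1: Compute V_q(n, t) = Σ_{j=0}^1 C(n, j) (q−1)^j.
  j = 0: C(15,0)·(1)^0 = 1·1 = 1.
  j = 1: C(15,1)·(1)^1 = 15·1 = 15.
  V_q(n, t) = 1 + 15 = 16.
Step 2: q^n = 2^15 = 32768.
Step 3: Hamming bound ⌊q^n / V_q(n,t)⌋ = ⌊32768/16⌋ = 2048.
Step 4: Compare |C| = 672 to 2048: satisfied.
The claimed |C| lies below the Hamming bound.


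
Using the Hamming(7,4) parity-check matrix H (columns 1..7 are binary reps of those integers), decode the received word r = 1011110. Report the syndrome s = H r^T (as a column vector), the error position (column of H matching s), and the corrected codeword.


s = (1, 0, 1)^T, error position = 5, corrected codeword c = 1011010

Compute s = H r^T mod 2 one row at a time:
  s_1 = 1 + 1 + 1 + 0 = 3 ≡ 1 (mod 2).
  s_2 = 0 + 1 + 1 + 0 = 2 ≡ 0 (mod 2).
  s_3 = 1 + 1 + 1 + 0 = 3 ≡ 1 (mod 2).
s = (1, 0, 1)^T — this equals column 5 of H (binary 101), so error is at position 5.
Correct: flip bit 5 of r = 1011110 to get c = 1011010.


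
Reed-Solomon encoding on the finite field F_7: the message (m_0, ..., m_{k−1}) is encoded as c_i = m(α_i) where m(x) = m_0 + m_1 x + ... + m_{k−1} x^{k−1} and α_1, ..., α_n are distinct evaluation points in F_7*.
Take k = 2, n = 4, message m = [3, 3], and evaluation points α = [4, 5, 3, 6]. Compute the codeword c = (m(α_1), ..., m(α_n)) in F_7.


c = [1, 4, 5, 0]

Message polynomial: m(x) = 3 + 3·x (mod 7).
For each evaluation point α_i, compute m(α_i) mod 7:
  α_1 = 4: Horner steps 3 → 1, so m(4) = 1.
  α_2 = 5: Horner steps 3 → 4, so m(5) = 4.
  α_3 = 3: Horner steps 3 → 5, so m(3) = 5.
  α_4 = 6: Horner steps 3 → 0, so m(6) = 0.
Codeword c = [1, 4, 5, 0] ∈ F_7^4.


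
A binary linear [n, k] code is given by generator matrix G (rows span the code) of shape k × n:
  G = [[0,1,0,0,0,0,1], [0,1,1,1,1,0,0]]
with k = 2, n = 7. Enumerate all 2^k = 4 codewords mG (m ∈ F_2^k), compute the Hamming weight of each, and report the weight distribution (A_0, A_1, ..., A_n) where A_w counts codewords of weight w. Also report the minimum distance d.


Weight distribution: A_0 = 1, A_2 = 1, A_4 = 2. Minimum distance d = 2.

Enumerate all 2^2 = 4 messages m ∈ F_2^2.
For each, compute codeword c = mG in F_2^7, then tally its weight.
  m = 00 → c = 0000000, weight = 0.
  m = 10 → c = 0100001, weight = 2.
  m = 01 → c = 0111100, weight = 4.
  m = 11 → c = 0011101, weight = 4.
Tally weights:
  weight 0: 1 codewords.
  weight 2: 1 codewords.
  weight 4: 2 codewords.
Minimum distance d = smallest w > 0 with A_w > 0 = 2.
Sanity: Σ A_w = 4 = 2^2 = 4 ✓.


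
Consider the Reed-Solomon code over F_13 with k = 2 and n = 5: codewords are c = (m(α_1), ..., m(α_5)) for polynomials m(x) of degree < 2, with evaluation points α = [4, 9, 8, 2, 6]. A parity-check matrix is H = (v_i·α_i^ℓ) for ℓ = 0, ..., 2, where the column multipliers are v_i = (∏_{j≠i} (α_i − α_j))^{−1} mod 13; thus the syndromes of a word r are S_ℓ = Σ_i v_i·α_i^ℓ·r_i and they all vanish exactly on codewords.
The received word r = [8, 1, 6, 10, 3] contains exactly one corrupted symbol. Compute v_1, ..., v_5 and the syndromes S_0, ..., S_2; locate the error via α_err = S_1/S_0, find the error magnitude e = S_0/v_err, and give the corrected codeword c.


S = (9, 10, 1), error at position 1, error magnitude e = 8, c = [0, 1, 6, 10, 3].

Step 1: column multipliers v_i = (∏_{j≠i}(α_i − α_j))^{−1} mod 13.
  i = 1 (α = 4): (4−9)(4−8)(4−2)(4−6) = (−5)·(−4)·2·(−2) = −80 ≡ 11, so v_1 = 11^{−1} = 6 (mod 13).
  i = 2 (α = 9): (9−4)(9−8)(9−2)(9−6) = 5·1·7·3 = 105 ≡ 1, so v_2 = 1^{−1} = 1 (mod 13).
  i = 3 (α = 8): (8−4)(8−9)(8−2)(8−6) = 4·(−1)·6·2 = −48 ≡ 4, so v_3 = 4^{−1} = 10 (mod 13).
  i = 4 (α = 2): (2−4)(2−9)(2−8)(2−6) = (−2)·(−7)·(−6)·(−4) = 336 ≡ 11, so v_4 = 11^{−1} = 6 (mod 13).
  i = 5 (α = 6): (6−4)(6−9)(6−8)(6−2) = 2·(−3)·(−2)·4 = 48 ≡ 9, so v_5 = 9^{−1} = 3 (mod 13).
  v = [6, 1, 10, 6, 3].
Step 2: syndromes of r = [8, 1, 6, 10, 3] (all sums mod 13).
  S_0 = Σ v_i r_i = 6·8 + 1·1 + 10·6 + 6·10 + 3·3 = 178 ≡ 9.
  S_1 = Σ v_i α_i r_i = 6·4·8 + 1·9·1 + 10·8·6 + 6·2·10 + 3·6·3 = 855 ≡ 10.
  α_i^2 mod 13 = [3, 3, 12, 4, 10].
  S_2 = Σ v_i α_i^2 r_i = 6·3·8 + 1·3·1 + 10·12·6 + 6·4·10 + 3·10·3 = 1197 ≡ 1.
  S = (9, 10, 1) ≠ 0, so r is not a codeword (an error is present).
Step 3: locate the error. For a single error e at position i, S_ℓ = v_i·e·α_i^ℓ, so α_err = S_1/S_0.
  S_0^{−1} = 9^{−1} = 3 (mod 13), so α_err = 10·3 = 30 ≡ 4 = α_1. Error position i = 1.
  Consistency check: S_2/S_1 = 1·4 = 4 ≡ 4 = α_err ✓ (single-error assumption holds).
Step 4: error magnitude e = S_0/v_1 = S_0·∏_{j≠1}(α_1 − α_j) = 9·11 = 99 ≡ 8 (mod 13).
Step 5: correct position 1: c_1 = r_1 − e = 8 − 8 ≡ 0 (mod 13). Hence c = [0, 1, 6, 10, 3].
  Check: interpolating c through the α_i gives m(x) = 7 + 8·x (degree < 2) with m(α_i) = c_i for every i, so c is indeed a codeword.


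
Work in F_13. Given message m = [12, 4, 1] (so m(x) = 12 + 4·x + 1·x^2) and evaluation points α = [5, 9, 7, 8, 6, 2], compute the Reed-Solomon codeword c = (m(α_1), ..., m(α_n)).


c = [5, 12, 11, 4, 7, 11]

Message polynomial: m(x) = 12 + 4·x + 1·x^2 (mod 13).
For each evaluation point α_i, compute m(α_i) mod 13:
  α_1 = 5: Horner steps 1 → 9 → 5, so m(5) = 5.
  α_2 = 9: Horner steps 1 → 0 → 12, so m(9) = 12.
  α_3 = 7: Horner steps 1 → 11 → 11, so m(7) = 11.
  α_4 = 8: Horner steps 1 → 12 → 4, so m(8) = 4.
  α_5 = 6: Horner steps 1 → 10 → 7, so m(6) = 7.
  α_6 = 2: Horner steps 1 → 6 → 11, so m(2) = 11.
Codeword c = [5, 12, 11, 4, 7, 11] ∈ F_13^6.


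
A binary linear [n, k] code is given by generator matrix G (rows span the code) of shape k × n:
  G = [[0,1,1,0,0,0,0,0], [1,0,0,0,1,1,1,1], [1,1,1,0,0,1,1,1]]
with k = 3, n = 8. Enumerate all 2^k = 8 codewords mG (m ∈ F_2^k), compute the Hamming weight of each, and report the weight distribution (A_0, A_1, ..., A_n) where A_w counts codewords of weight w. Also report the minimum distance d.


Weight distribution: A_0 = 1, A_1 = 1, A_2 = 1, A_3 = 1, A_4 = 1, A_5 = 1, A_6 = 1, A_7 = 1. Minimum distance d = 1.

Enumerate all 2^3 = 8 messages m ∈ F_2^3.
For each, compute codeword c = mG in F_2^8, then tally its weight.
  m = 000 → c = 00000000, weight = 0.
  m = 100 → c = 01100000, weight = 2.
  m = 010 → c = 10001111, weight = 5.
  m = 110 → c = 11101111, weight = 7.
  m = 001 → c = 11100111, weight = 6.
  m = 101 → c = 10000111, weight = 4.
  m = 011 → c = 01101000, weight = 3.
  m = 111 → c = 00001000, weight = 1.
Tally weights:
  weight 0: 1 codewords.
  weight 1: 1 codewords.
  weight 2: 1 codewords.
  weight 3: 1 codewords.
  weight 4: 1 codewords.
  weight 5: 1 codewords.
  weight 6: 1 codewords.
  weight 7: 1 codewords.
Minimum distance d = smallest w > 0 with A_w > 0 = 1.
Sanity: Σ A_w = 8 = 2^3 = 8 ✓.


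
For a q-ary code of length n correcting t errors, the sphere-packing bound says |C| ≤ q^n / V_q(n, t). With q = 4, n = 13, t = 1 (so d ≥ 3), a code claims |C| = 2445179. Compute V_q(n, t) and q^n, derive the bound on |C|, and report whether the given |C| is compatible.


V_q(n, t) = 40, q^n = 67108864, Hamming bound = 1677721, |C| = 2445179 > bound (violated).

Step 1: Compute V_q(n, t) = Σ_{j=0}^1 C(n, j) (q−1)^j.
  j = 0: C(13,0)·(3)^0 = 1·1 = 1.
  j = 1: C(13,1)·(3)^1 = 13·3 = 39.
  V_q(n, t) = 1 + 39 = 40.
Step 2: q^n = 4^13 = 67108864.
Step 3: Hamming bound ⌊q^n / V_q(n,t)⌋ = ⌊67108864/40⌋ = 1677721.
Step 4: Compare |C| = 2445179 to 1677721: violated.
The claimed |C| lies above the Hamming bound, so no 4-ary code of length 13 with d ≥ 3 can have 2445179 codewords.


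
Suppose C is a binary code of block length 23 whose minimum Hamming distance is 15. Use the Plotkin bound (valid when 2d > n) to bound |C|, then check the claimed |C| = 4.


Plotkin bound M ≤ 4; given |C| = 4 ≤ bound (satisfied).

Check applicability: 2d = 30, n = 23.
2d − n = 7 > 0, so Plotkin applies.
Compute d/(2d−n) = 15/7 ≈ 2.1429.
⌊d/(2d−n)⌋ = 2.
Plotkin bound: M ≤ 2·2 = 4.
Given |C| = 4, check: satisfied.
This |C| is at the Plotkin bound.


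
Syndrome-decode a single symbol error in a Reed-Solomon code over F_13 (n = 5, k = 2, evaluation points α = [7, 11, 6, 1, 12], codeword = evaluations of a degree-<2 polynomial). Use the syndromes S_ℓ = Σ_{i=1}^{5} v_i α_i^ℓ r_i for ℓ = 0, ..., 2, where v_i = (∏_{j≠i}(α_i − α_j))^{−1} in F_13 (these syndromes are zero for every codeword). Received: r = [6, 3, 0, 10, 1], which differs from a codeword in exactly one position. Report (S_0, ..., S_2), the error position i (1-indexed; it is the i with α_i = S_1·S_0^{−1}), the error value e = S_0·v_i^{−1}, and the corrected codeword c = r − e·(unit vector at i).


S = (7, 10, 5), error at position 1, error magnitude e = 8, c = [11, 3, 0, 10, 1].

Step 1: column multipliers v_i = (∏_{j≠i}(α_i − α_j))^{−1} mod 13.
  i = 1 (α = 7): (7−11)(7−6)(7−1)(7−12) = (−4)·1·6·(−5) = 120 ≡ 3, so v_1 = 3^{−1} = 9 (mod 13).
  i = 2 (α = 11): (11−7)(11−6)(11−1)(11−12) = 4·5·10·(−1) = −200 ≡ 8, so v_2 = 8^{−1} = 5 (mod 13).
  i = 3 (α = 6): (6−7)(6−11)(6−1)(6−12) = (−1)·(−5)·5·(−6) = −150 ≡ 6, so v_3 = 6^{−1} = 11 (mod 13).
  i = 4 (α = 1): (1−7)(1−11)(1−6)(1−12) = (−6)·(−10)·(−5)·(−11) = 3300 ≡ 11, so v_4 = 11^{−1} = 6 (mod 13).
  i = 5 (α = 12): (12−7)(12−11)(12−6)(12−1) = 5·1·6·11 = 330 ≡ 5, so v_5 = 5^{−1} = 8 (mod 13).
  v = [9, 5, 11, 6, 8].
Step 2: syndromes of r = [6, 3, 0, 10, 1] (all sums mod 13).
  S_0 = Σ v_i r_i = 9·6 + 5·3 + 11·0 + 6·10 + 8·1 = 137 ≡ 7.
  S_1 = Σ v_i α_i r_i = 9·7·6 + 5·11·3 + 11·6·0 + 6·1·10 + 8·12·1 = 699 ≡ 10.
  α_i^2 mod 13 = [10, 4, 10, 1, 1].
  S_2 = Σ v_i α_i^2 r_i = 9·10·6 + 5·4·3 + 11·10·0 + 6·1·10 + 8·1·1 = 668 ≡ 5.
  S = (7, 10, 5) ≠ 0, so r is not a codeword (an error is present).
Step 3: locate the error. For a single error e at position i, S_ℓ = v_i·e·α_i^ℓ, so α_err = S_1/S_0.
  S_0^{−1} = 7^{−1} = 2 (mod 13), so α_err = 10·2 = 20 ≡ 7 = α_1. Error position i = 1.
  Consistency check: S_2/S_1 = 5·4 = 20 ≡ 7 = α_err ✓ (single-error assumption holds).
Step 4: error magnitude e = S_0/v_1 = S_0·∏_{j≠1}(α_1 − α_j) = 7·3 = 21 ≡ 8 (mod 13).
Step 5: correct position 1: c_1 = r_1 − e = 6 − 8 ≡ 11 (mod 13). Hence c = [11, 3, 0, 10, 1].
  Check: interpolating c through the α_i gives m(x) = 12 + 11·x (degree < 2) with m(α_i) = c_i for every i, so c is indeed a codeword.


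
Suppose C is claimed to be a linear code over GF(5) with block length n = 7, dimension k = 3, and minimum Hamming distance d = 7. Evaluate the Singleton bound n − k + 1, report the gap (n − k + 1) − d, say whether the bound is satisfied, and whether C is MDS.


Singleton RHS = n − k + 1 = 5, slack = -2, bound violated (no such code; not MDS).

Singleton bound: d ≤ n − k + 1.
Here n = 7, k = 3, so n − k + 1 = 5.
Given d = 7, check d ≤ 5: NO.
Slack = (n − k + 1) − d = -2.
The slack is negative: d = 7 exceeds n − k + 1 = 5 by 2, so the Singleton bound is violated and no linear [7, 3, 7]_5 code can exist. In particular it is not MDS (MDS requires d = n − k + 1 exactly).
Description: the claimed parameters are [7, 3, 7]_5; such a code would be impossible (violates the Singleton bound).


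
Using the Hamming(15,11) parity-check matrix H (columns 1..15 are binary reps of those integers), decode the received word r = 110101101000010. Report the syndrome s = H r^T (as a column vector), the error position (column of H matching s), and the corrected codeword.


s = (0, 0, 0, 1)^T, error position = 1, corrected codeword c = 010101101000010

Compute s = H r^T mod 2 one row at a time:
  s_1 = 0 + 1 + 0 + 0 + 0 + 0 + 1 + 0 = 2 ≡ 0 (mod 2).
  s_2 = 1 + 0 + 1 + 1 + 0 + 0 + 1 + 0 = 4 ≡ 0 (mod 2).
  s_3 = 1 + 0 + 1 + 1 + 0 + 0 + 1 + 0 = 4 ≡ 0 (mod 2).
  s_4 = 1 + 0 + 0 + 1 + 1 + 0 + 0 + 0 = 3 ≡ 1 (mod 2).
s = (0, 0, 0, 1)^T — this equals column 1 of H (binary 0001), so error is at position 1.
Correct: flip bit 1 of r = 110101101000010 to get c = 010101101000010.


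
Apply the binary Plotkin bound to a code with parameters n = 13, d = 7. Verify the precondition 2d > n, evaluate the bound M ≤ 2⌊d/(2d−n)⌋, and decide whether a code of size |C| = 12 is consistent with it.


Plotkin bound M ≤ 14; given |C| = 12 ≤ bound (satisfied).

Check applicability: 2d = 14, n = 13.
2d − n = 1 > 0, so Plotkin applies.
Compute d/(2d−n) = 7/1 ≈ 7.0000.
⌊d/(2d−n)⌋ = 7.
Plotkin bound: M ≤ 2·7 = 14.
Given |C| = 12, check: satisfied.
This |C| is below the Plotkin bound.


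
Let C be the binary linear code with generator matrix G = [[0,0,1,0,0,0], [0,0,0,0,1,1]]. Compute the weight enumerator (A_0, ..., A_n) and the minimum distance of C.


Weight distribution: A_0 = 1, A_1 = 1, A_2 = 1, A_3 = 1. Minimum distance d = 1.

Enumerate all 2^2 = 4 messages m ∈ F_2^2.
For each, compute codeword c = mG in F_2^6, then tally its weight.
  m = 00 → c = 000000, weight = 0.
  m = 10 → c = 001000, weight = 1.
  m = 01 → c = 000011, weight = 2.
  m = 11 → c = 001011, weight = 3.
Tally weights:
  weight 0: 1 codewords.
  weight 1: 1 codewords.
  weight 2: 1 codewords.
  weight 3: 1 codewords.
Minimum distance d = smallest w > 0 with A_w > 0 = 1.
Sanity: Σ A_w = 4 = 2^2 = 4 ✓.


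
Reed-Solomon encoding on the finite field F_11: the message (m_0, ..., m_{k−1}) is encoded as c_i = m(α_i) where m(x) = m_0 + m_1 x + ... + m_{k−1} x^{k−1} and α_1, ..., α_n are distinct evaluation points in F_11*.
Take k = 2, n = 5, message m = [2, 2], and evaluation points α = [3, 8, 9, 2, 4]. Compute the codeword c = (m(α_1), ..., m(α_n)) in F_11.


c = [8, 7, 9, 6, 10]

Message polynomial: m(x) = 2 + 2·x (mod 11).
For each evaluation point α_i, compute m(α_i) mod 11:
  α_1 = 3: Horner steps 2 → 8, so m(3) = 8.
  α_2 = 8: Horner steps 2 → 7, so m(8) = 7.
  α_3 = 9: Horner steps 2 → 9, so m(9) = 9.
  α_4 = 2: Horner steps 2 → 6, so m(2) = 6.
  α_5 = 4: Horner steps 2 → 10, so m(4) = 10.
Codeword c = [8, 7, 9, 6, 10] ∈ F_11^5.


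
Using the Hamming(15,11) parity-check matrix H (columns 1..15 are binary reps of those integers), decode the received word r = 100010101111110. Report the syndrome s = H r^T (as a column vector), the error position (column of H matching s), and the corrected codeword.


s = (0, 1, 0, 0)^T, error position = 4, corrected codeword c = 100110101111110

Compute s = H r^T mod 2 one row at a time:
  s_1 = 0 + 1 + 1 + 1 + 1 + 1 + 1 + 0 = 6 ≡ 0 (mod 2).
  s_2 = 0 + 1 + 0 + 1 + 1 + 1 + 1 + 0 = 5 ≡ 1 (mod 2).
  s_3 = 0 + 0 + 0 + 1 + 1 + 1 + 1 + 0 = 4 ≡ 0 (mod 2).
  s_4 = 1 + 0 + 1 + 1 + 1 + 1 + 1 + 0 = 6 ≡ 0 (mod 2).
s = (0, 1, 0, 0)^T — this equals column 4 of H (binary 0100), so error is at position 4.
Correct: flip bit 4 of r = 100010101111110 to get c = 100110101111110.


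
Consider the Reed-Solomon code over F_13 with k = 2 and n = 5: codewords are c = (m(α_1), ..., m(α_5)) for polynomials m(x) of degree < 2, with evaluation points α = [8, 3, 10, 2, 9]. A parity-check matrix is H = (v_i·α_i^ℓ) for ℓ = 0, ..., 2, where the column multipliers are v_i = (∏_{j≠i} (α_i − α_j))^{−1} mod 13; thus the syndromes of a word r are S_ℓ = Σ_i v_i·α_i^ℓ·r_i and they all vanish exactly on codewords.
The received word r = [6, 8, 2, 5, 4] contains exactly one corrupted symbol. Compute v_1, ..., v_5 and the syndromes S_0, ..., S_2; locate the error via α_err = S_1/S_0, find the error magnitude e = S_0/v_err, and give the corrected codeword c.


S = (4, 12, 10), error at position 2, error magnitude e = 5, c = [6, 3, 2, 5, 4].

Step 1: column multipliers v_i = (∏_{j≠i}(α_i − α_j))^{−1} mod 13.
  i = 1 (α = 8): (8−3)(8−10)(8−2)(8−9) = 5·(−2)·6·(−1) = 60 ≡ 8, so v_1 = 8^{−1} = 5 (mod 13).
  i = 2 (α = 3): (3−8)(3−10)(3−2)(3−9) = (−5)·(−7)·1·(−6) = −210 ≡ 11, so v_2 = 11^{−1} = 6 (mod 13).
  i = 3 (α = 10): (10−8)(10−3)(10−2)(10−9) = 2·7·8·1 = 112 ≡ 8, so v_3 = 8^{−1} = 5 (mod 13).
  i = 4 (α = 2): (2−8)(2−3)(2−10)(2−9) = (−6)·(−1)·(−8)·(−7) = 336 ≡ 11, so v_4 = 11^{−1} = 6 (mod 13).
  i = 5 (α = 9): (9−8)(9−3)(9−10)(9−2) = 1·6·(−1)·7 = −42 ≡ 10, so v_5 = 10^{−1} = 4 (mod 13).
  v = [5, 6, 5, 6, 4].
Step 2: syndromes of r = [6, 8, 2, 5, 4] (all sums mod 13).
  S_0 = Σ v_i r_i = 5·6 + 6·8 + 5·2 + 6·5 + 4·4 = 134 ≡ 4.
  S_1 = Σ v_i α_i r_i = 5·8·6 + 6·3·8 + 5·10·2 + 6·2·5 + 4·9·4 = 688 ≡ 12.
  α_i^2 mod 13 = [12, 9, 9, 4, 3].
  S_2 = Σ v_i α_i^2 r_i = 5·12·6 + 6·9·8 + 5·9·2 + 6·4·5 + 4·3·4 = 1050 ≡ 10.
  S = (4, 12, 10) ≠ 0, so r is not a codeword (an error is present).
Step 3: locate the error. For a single error e at position i, S_ℓ = v_i·e·α_i^ℓ, so α_err = S_1/S_0.
  S_0^{−1} = 4^{−1} = 10 (mod 13), so α_err = 12·10 = 120 ≡ 3 = α_2. Error position i = 2.
  Consistency check: S_2/S_1 = 10·12 = 120 ≡ 3 = α_err ✓ (single-error assumption holds).
Step 4: error magnitude e = S_0/v_2 = S_0·∏_{j≠2}(α_2 − α_j) = 4·11 = 44 ≡ 5 (mod 13).
Step 5: correct position 2: c_2 = r_2 − e = 8 − 5 ≡ 3 (mod 13). Hence c = [6, 3, 2, 5, 4].
  Check: interpolating c through the α_i gives m(x) = 9 + 11·x (degree < 2) with m(α_i) = c_i for every i, so c is indeed a codeword.


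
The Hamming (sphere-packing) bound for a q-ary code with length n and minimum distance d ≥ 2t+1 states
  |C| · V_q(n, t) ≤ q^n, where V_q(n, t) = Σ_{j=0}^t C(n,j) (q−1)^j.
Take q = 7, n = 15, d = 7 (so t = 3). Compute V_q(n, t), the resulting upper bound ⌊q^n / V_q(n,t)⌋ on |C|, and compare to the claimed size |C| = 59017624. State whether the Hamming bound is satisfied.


V_q(n, t) = 102151, q^n = 4747561509943, Hamming bound = 46475918, |C| = 59017624 > bound (violated).

Step 1: Compute V_q(n, t) = Σ_{j=0}^3 C(n, j) (q−1)^j.
  j = 0: C(15,0)·(6)^0 = 1·1 = 1.
  j = 1: C(15,1)·(6)^1 = 15·6 = 90.
  j = 2: C(15,2)·(6)^2 = 105·36 = 3780.
  j = 3: C(15,3)·(6)^3 = 455·216 = 98280.
  V_q(n, t) = 1 + 90 + 3780 + 98280 = 102151.
Step 2: q^n = 7^15 = 4747561509943.
Step 3: Hamming bound ⌊q^n / V_q(n,t)⌋ = ⌊4747561509943/102151⌋ = 46475918.
Step 4: Compare |C| = 59017624 to 46475918: violated.
The claimed |C| lies above the Hamming bound, so no 7-ary code of length 15 with d ≥ 7 can have 59017624 codewords.


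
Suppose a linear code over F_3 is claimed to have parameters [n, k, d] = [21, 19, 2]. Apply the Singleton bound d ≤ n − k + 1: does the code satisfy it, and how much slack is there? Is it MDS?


Singleton RHS = n − k + 1 = 3, slack = 1, bound satisfied, not MDS.

Singleton bound: d ≤ n − k + 1.
Here n = 21, k = 19, so n − k + 1 = 3.
Given d = 2, check d ≤ 3: YES.
Slack = (n − k + 1) − d = 1.
The code is NOT MDS (slack = 1 > 0).
Description: the claimed parameters are [21, 19, 2]_3; such a code would be non-MDS.


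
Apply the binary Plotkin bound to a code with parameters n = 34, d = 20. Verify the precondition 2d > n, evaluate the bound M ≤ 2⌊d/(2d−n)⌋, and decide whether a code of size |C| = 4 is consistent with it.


Plotkin bound M ≤ 6; given |C| = 4 ≤ bound (satisfied).

Check applicability: 2d = 40, n = 34.
2d − n = 6 > 0, so Plotkin applies.
Compute d/(2d−n) = 20/6 ≈ 3.3333.
⌊d/(2d−n)⌋ = 3.
Plotkin bound: M ≤ 2·3 = 6.
Given |C| = 4, check: satisfied.
This |C| is below the Plotkin bound.


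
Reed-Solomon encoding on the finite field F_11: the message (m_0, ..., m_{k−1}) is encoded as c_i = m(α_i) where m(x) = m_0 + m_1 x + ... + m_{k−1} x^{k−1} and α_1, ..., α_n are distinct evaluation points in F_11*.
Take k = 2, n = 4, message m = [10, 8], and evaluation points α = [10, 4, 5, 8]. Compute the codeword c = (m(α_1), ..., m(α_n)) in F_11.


c = [2, 9, 6, 8]

Message polynomial: m(x) = 10 + 8·x (mod 11).
For each evaluation point α_i, compute m(α_i) mod 11:
  α_1 = 10: Horner steps 8 → 2, so m(10) = 2.
  α_2 = 4: Horner steps 8 → 9, so m(4) = 9.
  α_3 = 5: Horner steps 8 → 6, so m(5) = 6.
  α_4 = 8: Horner steps 8 → 8, so m(8) = 8.
Codeword c = [2, 9, 6, 8] ∈ F_11^4.


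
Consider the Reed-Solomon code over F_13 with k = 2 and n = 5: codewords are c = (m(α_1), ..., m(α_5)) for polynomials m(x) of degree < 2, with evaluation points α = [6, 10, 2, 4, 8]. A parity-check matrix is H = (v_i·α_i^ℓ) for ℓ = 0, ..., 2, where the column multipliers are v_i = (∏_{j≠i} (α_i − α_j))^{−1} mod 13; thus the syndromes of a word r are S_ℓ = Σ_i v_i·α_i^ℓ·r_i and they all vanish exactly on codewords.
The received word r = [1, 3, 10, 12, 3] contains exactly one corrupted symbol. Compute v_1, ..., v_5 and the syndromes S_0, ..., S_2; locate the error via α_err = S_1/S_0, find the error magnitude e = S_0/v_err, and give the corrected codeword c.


S = (9, 12, 3), error at position 2, error magnitude e = 11, c = [1, 5, 10, 12, 3].

Step 1: column multipliers v_i = (∏_{j≠i}(α_i − α_j))^{−1} mod 13.
  i = 1 (α = 6): (6−10)(6−2)(6−4)(6−8) = (−4)·4·2·(−2) = 64 ≡ 12, so v_1 = 12^{−1} = 12 (mod 13).
  i = 2 (α = 10): (10−6)(10−2)(10−4)(10−8) = 4·8·6·2 = 384 ≡ 7, so v_2 = 7^{−1} = 2 (mod 13).
  i = 3 (α = 2): (2−6)(2−10)(2−4)(2−8) = (−4)·(−8)·(−2)·(−6) = 384 ≡ 7, so v_3 = 7^{−1} = 2 (mod 13).
  i = 4 (α = 4): (4−6)(4−10)(4−2)(4−8) = (−2)·(−6)·2·(−4) = −96 ≡ 8, so v_4 = 8^{−1} = 5 (mod 13).
  i = 5 (α = 8): (8−6)(8−10)(8−2)(8−4) = 2·(−2)·6·4 = −96 ≡ 8, so v_5 = 8^{−1} = 5 (mod 13).
  v = [12, 2, 2, 5, 5].
Step 2: syndromes of r = [1, 3, 10, 12, 3] (all sums mod 13).
  S_0 = Σ v_i r_i = 12·1 + 2·3 + 2·10 + 5·12 + 5·3 = 113 ≡ 9.
  S_1 = Σ v_i α_i r_i = 12·6·1 + 2·10·3 + 2·2·10 + 5·4·12 + 5·8·3 = 532 ≡ 12.
  α_i^2 mod 13 = [10, 9, 4, 3, 12].
  S_2 = Σ v_i α_i^2 r_i = 12·10·1 + 2·9·3 + 2·4·10 + 5·3·12 + 5·12·3 = 614 ≡ 3.
  S = (9, 12, 3) ≠ 0, so r is not a codeword (an error is present).
Step 3: locate the error. For a single error e at position i, S_ℓ = v_i·e·α_i^ℓ, so α_err = S_1/S_0.
  S_0^{−1} = 9^{−1} = 3 (mod 13), so α_err = 12·3 = 36 ≡ 10 = α_2. Error position i = 2.
  Consistency check: S_2/S_1 = 3·12 = 36 ≡ 10 = α_err ✓ (single-error assumption holds).
Step 4: error magnitude e = S_0/v_2 = S_0·∏_{j≠2}(α_2 − α_j) = 9·7 = 63 ≡ 11 (mod 13).
Step 5: correct position 2: c_2 = r_2 − e = 3 − 11 ≡ 5 (mod 13). Hence c = [1, 5, 10, 12, 3].
  Check: interpolating c through the α_i gives m(x) = 8 + 1·x (degree < 2) with m(α_i) = c_i for every i, so c is indeed a codeword.
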